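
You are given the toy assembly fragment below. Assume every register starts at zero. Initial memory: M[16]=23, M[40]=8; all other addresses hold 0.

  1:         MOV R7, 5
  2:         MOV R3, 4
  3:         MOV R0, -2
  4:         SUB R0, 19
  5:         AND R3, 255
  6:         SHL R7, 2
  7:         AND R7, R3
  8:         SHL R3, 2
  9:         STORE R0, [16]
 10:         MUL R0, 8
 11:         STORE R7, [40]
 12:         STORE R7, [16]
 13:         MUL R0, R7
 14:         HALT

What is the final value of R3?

MOV R7, 5 → R7=5
MOV R3, 4 → R3=4
MOV R0, -2 → R0=-2
SUB R0, 19 → R0=(-2)-19=-21
AND R3, 255 → R3=4&255=4
SHL R7, 2 → R7=5<<2=20
AND R7, R3 → R7=20&4=4
SHL R3, 2 → R3=4<<2=16
STORE R0, [16] → M[16]=-21
MUL R0, 8 → R0=(-21)*8=-168
STORE R7, [40] → M[40]=4
STORE R7, [16] → M[16]=4
MUL R0, R7 → R0=(-168)*4=-672
halt.

16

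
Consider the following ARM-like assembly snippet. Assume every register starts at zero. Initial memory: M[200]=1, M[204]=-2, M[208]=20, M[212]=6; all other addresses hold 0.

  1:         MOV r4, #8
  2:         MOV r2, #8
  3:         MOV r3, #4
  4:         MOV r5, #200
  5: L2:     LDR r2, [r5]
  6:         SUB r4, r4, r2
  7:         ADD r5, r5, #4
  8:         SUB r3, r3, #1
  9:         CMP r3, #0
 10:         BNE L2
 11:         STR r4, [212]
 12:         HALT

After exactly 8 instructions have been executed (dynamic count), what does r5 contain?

after MOV r4, #8: r4=8
after MOV r2, #8: r2=8
after MOV r3, #4: r3=4
after MOV r5, #200: r5=200
after LDR r2, [r5]: r2=M[200]=1
after SUB r4, r4, r2: r4=8-1=7
after ADD r5, r5, #4: r5=200+4=204
after SUB r3, r3, #1: r3=4-1=3
After step 8: r5 = 204.

204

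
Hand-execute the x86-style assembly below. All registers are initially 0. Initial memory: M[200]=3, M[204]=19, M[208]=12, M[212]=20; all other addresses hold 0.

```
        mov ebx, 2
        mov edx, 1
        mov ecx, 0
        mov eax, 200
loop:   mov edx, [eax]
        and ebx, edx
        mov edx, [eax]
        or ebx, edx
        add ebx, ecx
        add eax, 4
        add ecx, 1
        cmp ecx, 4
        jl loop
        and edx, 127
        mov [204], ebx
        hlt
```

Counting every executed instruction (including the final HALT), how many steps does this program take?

ebx=2
edx=1
ecx=0
eax=200
edx=M[200]=3
ebx=2&3=2
edx=M[200]=3
ebx=2|3=3
ebx=3+0=3
eax=200+4=204
ecx=0+1=1
cmp ecx, 4  (cmp 1,4)
jl loop: taken
edx=M[204]=19
ebx=3&19=3
edx=M[204]=19
ebx=3|19=19
ebx=19+1=20
eax=204+4=208
ecx=1+1=2
cmp ecx, 4  (cmp 2,4)
jl loop: taken
edx=M[208]=12
ebx=20&12=4
edx=M[208]=12
ebx=4|12=12
ebx=12+2=14
eax=208+4=212
ecx=2+1=3
cmp ecx, 4  (cmp 3,4)
jl loop: taken
edx=M[212]=20
ebx=14&20=4
edx=M[212]=20
ebx=4|20=20
ebx=20+3=23
eax=212+4=216
ecx=3+1=4
cmp ecx, 4  (cmp 4,4)
jl loop: not taken
edx=20&127=20
mov [204], ebx → M[204]=23
halt.
Total executed instructions: 43.

43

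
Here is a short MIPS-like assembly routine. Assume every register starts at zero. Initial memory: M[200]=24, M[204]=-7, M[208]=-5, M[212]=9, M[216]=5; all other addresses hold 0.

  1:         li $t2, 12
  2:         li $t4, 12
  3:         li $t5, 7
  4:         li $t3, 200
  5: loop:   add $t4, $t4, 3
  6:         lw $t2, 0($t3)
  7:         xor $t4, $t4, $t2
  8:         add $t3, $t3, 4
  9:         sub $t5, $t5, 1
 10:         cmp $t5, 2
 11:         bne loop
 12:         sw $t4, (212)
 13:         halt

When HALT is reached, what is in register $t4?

41

$t2=12
$t4=12
$t5=7
$t3=200
$t4=12+3=15
$t2=M[200]=24
$t4=15^24=23
$t3=200+4=204
$t5=7-1=6
cmp $t5, 2  (cmp 6,2)
bne loop: taken
$t4=23+3=26
$t2=M[204]=-7
$t4=26^(-7)=-29
$t3=204+4=208
$t5=6-1=5
cmp $t5, 2  (cmp 5,2)
bne loop: taken
$t4=(-29)+3=-26
$t2=M[208]=-5
$t4=(-26)^(-5)=29
$t3=208+4=212
$t5=5-1=4
cmp $t5, 2  (cmp 4,2)
bne loop: taken
$t4=29+3=32
$t2=M[212]=9
$t4=32^9=41
$t3=212+4=216
$t5=4-1=3
cmp $t5, 2  (cmp 3,2)
bne loop: taken
$t4=41+3=44
$t2=M[216]=5
$t4=44^5=41
$t3=216+4=220
$t5=3-1=2
cmp $t5, 2  (cmp 2,2)
bne loop: not taken
sw $t4, (212) → M[212]=41
halt.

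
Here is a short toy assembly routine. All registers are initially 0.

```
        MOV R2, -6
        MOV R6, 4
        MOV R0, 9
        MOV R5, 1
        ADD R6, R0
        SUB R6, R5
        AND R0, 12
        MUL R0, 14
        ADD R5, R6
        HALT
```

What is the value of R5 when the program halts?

13

R2=-6
R6=4
R0=9
R5=1
R6=4+9=13
R6=13-1=12
R0=9&12=8
R0=8*14=112
R5=1+12=13
halt.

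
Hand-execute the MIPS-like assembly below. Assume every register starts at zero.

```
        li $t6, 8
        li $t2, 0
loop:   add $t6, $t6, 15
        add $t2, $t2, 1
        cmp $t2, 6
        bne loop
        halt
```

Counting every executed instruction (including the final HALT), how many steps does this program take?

27

li $t6, 8 → $t6=8
li $t2, 0 → $t2=0
add $t6, $t6, 15 → $t6=8+15=23
add $t2, $t2, 1 → $t2=0+1=1
cmp $t2, 6  (cmp 1,6)
bne loop: taken
add $t6, $t6, 15 → $t6=23+15=38
add $t2, $t2, 1 → $t2=1+1=2
cmp $t2, 6  (cmp 2,6)
bne loop: taken
add $t6, $t6, 15 → $t6=38+15=53
add $t2, $t2, 1 → $t2=2+1=3
cmp $t2, 6  (cmp 3,6)
bne loop: taken
add $t6, $t6, 15 → $t6=53+15=68
add $t2, $t2, 1 → $t2=3+1=4
cmp $t2, 6  (cmp 4,6)
bne loop: taken
add $t6, $t6, 15 → $t6=68+15=83
add $t2, $t2, 1 → $t2=4+1=5
cmp $t2, 6  (cmp 5,6)
bne loop: taken
add $t6, $t6, 15 → $t6=83+15=98
add $t2, $t2, 1 → $t2=5+1=6
cmp $t2, 6  (cmp 6,6)
bne loop: not taken
halt.
Total executed instructions: 27.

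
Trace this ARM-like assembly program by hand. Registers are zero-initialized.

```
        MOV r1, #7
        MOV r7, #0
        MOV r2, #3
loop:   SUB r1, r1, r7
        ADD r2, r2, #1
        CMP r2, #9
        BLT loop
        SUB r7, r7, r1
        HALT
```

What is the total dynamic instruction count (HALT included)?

MOV r1, #7 → r1=7
MOV r7, #0 → r7=0
MOV r2, #3 → r2=3
SUB r1, r1, r7 → r1=7-0=7
ADD r2, r2, #1 → r2=3+1=4
CMP r2, #9  (cmp 4,9)
BLT loop: taken
SUB r1, r1, r7 → r1=7-0=7
ADD r2, r2, #1 → r2=4+1=5
CMP r2, #9  (cmp 5,9)
BLT loop: taken
SUB r1, r1, r7 → r1=7-0=7
ADD r2, r2, #1 → r2=5+1=6
CMP r2, #9  (cmp 6,9)
BLT loop: taken
SUB r1, r1, r7 → r1=7-0=7
ADD r2, r2, #1 → r2=6+1=7
CMP r2, #9  (cmp 7,9)
BLT loop: taken
SUB r1, r1, r7 → r1=7-0=7
ADD r2, r2, #1 → r2=7+1=8
CMP r2, #9  (cmp 8,9)
BLT loop: taken
SUB r1, r1, r7 → r1=7-0=7
ADD r2, r2, #1 → r2=8+1=9
CMP r2, #9  (cmp 9,9)
BLT loop: not taken
SUB r7, r7, r1 → r7=0-7=-7
halt.
Total executed instructions: 29.

29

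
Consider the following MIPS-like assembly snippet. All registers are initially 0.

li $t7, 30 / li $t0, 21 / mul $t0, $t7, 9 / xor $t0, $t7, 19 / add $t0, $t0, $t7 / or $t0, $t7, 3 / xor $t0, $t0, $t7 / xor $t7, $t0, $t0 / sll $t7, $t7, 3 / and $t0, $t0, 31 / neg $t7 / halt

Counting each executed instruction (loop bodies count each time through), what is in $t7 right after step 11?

0

after li $t7, 30: $t7=30
after li $t0, 21: $t0=21
after mul $t0, $t7, 9: $t0=30*9=270
after xor $t0, $t7, 19: $t0=30^19=13
after add $t0, $t0, $t7: $t0=13+30=43
after or $t0, $t7, 3: $t0=30|3=31
after xor $t0, $t0, $t7: $t0=31^30=1
after xor $t7, $t0, $t0: $t7=1^1=0
after sll $t7, $t7, 3: $t7=0<<3=0
after and $t0, $t0, 31: $t0=1&31=1
after neg $t7: $t7=-(0)=0
After step 11: $t7 = 0.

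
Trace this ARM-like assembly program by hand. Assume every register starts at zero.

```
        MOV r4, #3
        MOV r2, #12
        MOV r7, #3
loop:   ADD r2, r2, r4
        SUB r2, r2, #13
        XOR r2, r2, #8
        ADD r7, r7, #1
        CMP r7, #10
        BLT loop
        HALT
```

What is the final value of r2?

r4=3
r2=12
r7=3
r2=12+3=15
r2=15-13=2
r2=2^8=10
r7=3+1=4
CMP r7, #10  (cmp 4,10)
BLT loop: taken
r2=10+3=13
r2=13-13=0
r2=0^8=8
r7=4+1=5
CMP r7, #10  (cmp 5,10)
BLT loop: taken
r2=8+3=11
r2=11-13=-2
r2=(-2)^8=-10
r7=5+1=6
CMP r7, #10  (cmp 6,10)
BLT loop: taken
r2=(-10)+3=-7
r2=(-7)-13=-20
r2=(-20)^8=-28
r7=6+1=7
CMP r7, #10  (cmp 7,10)
BLT loop: taken
r2=(-28)+3=-25
r2=(-25)-13=-38
r2=(-38)^8=-46
r7=7+1=8
CMP r7, #10  (cmp 8,10)
BLT loop: taken
r2=(-46)+3=-43
r2=(-43)-13=-56
r2=(-56)^8=-64
r7=8+1=9
CMP r7, #10  (cmp 9,10)
BLT loop: taken
r2=(-64)+3=-61
r2=(-61)-13=-74
r2=(-74)^8=-66
r7=9+1=10
CMP r7, #10  (cmp 10,10)
BLT loop: not taken
halt.

-66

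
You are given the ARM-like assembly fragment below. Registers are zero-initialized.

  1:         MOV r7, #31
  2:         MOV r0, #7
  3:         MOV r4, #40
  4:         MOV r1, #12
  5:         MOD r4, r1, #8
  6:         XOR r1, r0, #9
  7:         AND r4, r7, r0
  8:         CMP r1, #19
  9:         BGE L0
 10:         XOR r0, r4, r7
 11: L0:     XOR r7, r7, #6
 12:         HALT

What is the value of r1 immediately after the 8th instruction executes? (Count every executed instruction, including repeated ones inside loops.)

MOV r7, #31 → r7=31
MOV r0, #7 → r0=7
MOV r4, #40 → r4=40
MOV r1, #12 → r1=12
MOD r4, r1, #8 → r4=12%8=4
XOR r1, r0, #9 → r1=7^9=14
AND r4, r7, r0 → r4=31&7=7
CMP r1, #19  (cmp 14,19)
After step 8: r1 = 14.

14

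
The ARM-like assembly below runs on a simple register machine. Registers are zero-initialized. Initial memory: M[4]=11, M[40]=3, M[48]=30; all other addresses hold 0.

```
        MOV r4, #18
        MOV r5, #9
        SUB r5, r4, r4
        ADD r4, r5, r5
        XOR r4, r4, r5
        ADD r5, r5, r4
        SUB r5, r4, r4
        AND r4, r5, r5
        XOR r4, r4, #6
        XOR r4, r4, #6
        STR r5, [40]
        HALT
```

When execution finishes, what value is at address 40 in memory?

0

MOV r4, #18 → r4=18
MOV r5, #9 → r5=9
SUB r5, r4, r4 → r5=18-18=0
ADD r4, r5, r5 → r4=0+0=0
XOR r4, r4, r5 → r4=0^0=0
ADD r5, r5, r4 → r5=0+0=0
SUB r5, r4, r4 → r5=0-0=0
AND r4, r5, r5 → r4=0&0=0
XOR r4, r4, #6 → r4=0^6=6
XOR r4, r4, #6 → r4=6^6=0
STR r5, [40] → M[40]=0
halt.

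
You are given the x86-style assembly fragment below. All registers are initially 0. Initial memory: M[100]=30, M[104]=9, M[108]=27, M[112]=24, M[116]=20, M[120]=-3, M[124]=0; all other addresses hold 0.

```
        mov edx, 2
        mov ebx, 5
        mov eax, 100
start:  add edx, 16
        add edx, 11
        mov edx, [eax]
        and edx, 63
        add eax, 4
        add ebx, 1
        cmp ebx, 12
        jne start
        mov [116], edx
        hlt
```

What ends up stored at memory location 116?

0

mov edx, 2 → edx=2
mov ebx, 5 → ebx=5
mov eax, 100 → eax=100
add edx, 16 → edx=2+16=18
add edx, 11 → edx=18+11=29
mov edx, [eax] → edx=M[100]=30
and edx, 63 → edx=30&63=30
add eax, 4 → eax=100+4=104
add ebx, 1 → ebx=5+1=6
cmp ebx, 12  (cmp 6,12)
jne start: taken
add edx, 16 → edx=30+16=46
add edx, 11 → edx=46+11=57
mov edx, [eax] → edx=M[104]=9
and edx, 63 → edx=9&63=9
add eax, 4 → eax=104+4=108
add ebx, 1 → ebx=6+1=7
cmp ebx, 12  (cmp 7,12)
jne start: taken
add edx, 16 → edx=9+16=25
add edx, 11 → edx=25+11=36
mov edx, [eax] → edx=M[108]=27
and edx, 63 → edx=27&63=27
add eax, 4 → eax=108+4=112
add ebx, 1 → ebx=7+1=8
cmp ebx, 12  (cmp 8,12)
jne start: taken
add edx, 16 → edx=27+16=43
add edx, 11 → edx=43+11=54
mov edx, [eax] → edx=M[112]=24
and edx, 63 → edx=24&63=24
add eax, 4 → eax=112+4=116
add ebx, 1 → ebx=8+1=9
cmp ebx, 12  (cmp 9,12)
jne start: taken
add edx, 16 → edx=24+16=40
add edx, 11 → edx=40+11=51
mov edx, [eax] → edx=M[116]=20
and edx, 63 → edx=20&63=20
add eax, 4 → eax=116+4=120
add ebx, 1 → ebx=9+1=10
cmp ebx, 12  (cmp 10,12)
jne start: taken
add edx, 16 → edx=20+16=36
add edx, 11 → edx=36+11=47
mov edx, [eax] → edx=M[120]=-3
and edx, 63 → edx=(-3)&63=61
add eax, 4 → eax=120+4=124
add ebx, 1 → ebx=10+1=11
cmp ebx, 12  (cmp 11,12)
jne start: taken
add edx, 16 → edx=61+16=77
add edx, 11 → edx=77+11=88
mov edx, [eax] → edx=M[124]=0
and edx, 63 → edx=0&63=0
add eax, 4 → eax=124+4=128
add ebx, 1 → ebx=11+1=12
cmp ebx, 12  (cmp 12,12)
jne start: not taken
mov [116], edx → M[116]=0
halt.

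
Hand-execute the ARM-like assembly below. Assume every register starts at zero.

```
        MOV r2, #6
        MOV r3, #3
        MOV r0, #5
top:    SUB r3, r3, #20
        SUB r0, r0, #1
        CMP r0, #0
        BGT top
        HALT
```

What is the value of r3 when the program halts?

MOV r2, #6 → r2=6
MOV r3, #3 → r3=3
MOV r0, #5 → r0=5
SUB r3, r3, #20 → r3=3-20=-17
SUB r0, r0, #1 → r0=5-1=4
CMP r0, #0  (cmp 4,0)
BGT top: taken
SUB r3, r3, #20 → r3=(-17)-20=-37
SUB r0, r0, #1 → r0=4-1=3
CMP r0, #0  (cmp 3,0)
BGT top: taken
SUB r3, r3, #20 → r3=(-37)-20=-57
SUB r0, r0, #1 → r0=3-1=2
CMP r0, #0  (cmp 2,0)
BGT top: taken
SUB r3, r3, #20 → r3=(-57)-20=-77
SUB r0, r0, #1 → r0=2-1=1
CMP r0, #0  (cmp 1,0)
BGT top: taken
SUB r3, r3, #20 → r3=(-77)-20=-97
SUB r0, r0, #1 → r0=1-1=0
CMP r0, #0  (cmp 0,0)
BGT top: not taken
halt.

-97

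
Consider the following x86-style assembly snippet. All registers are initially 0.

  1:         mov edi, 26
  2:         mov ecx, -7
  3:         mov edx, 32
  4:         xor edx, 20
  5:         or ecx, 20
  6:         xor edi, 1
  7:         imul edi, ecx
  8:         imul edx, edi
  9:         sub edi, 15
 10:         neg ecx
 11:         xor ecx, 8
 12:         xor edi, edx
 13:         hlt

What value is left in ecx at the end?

mov edi, 26 → edi=26
mov ecx, -7 → ecx=-7
mov edx, 32 → edx=32
xor edx, 20 → edx=32^20=52
or ecx, 20 → ecx=(-7)|20=-3
xor edi, 1 → edi=26^1=27
imul edi, ecx → edi=27*(-3)=-81
imul edx, edi → edx=52*(-81)=-4212
sub edi, 15 → edi=(-81)-15=-96
neg ecx → ecx=-(-3)=3
xor ecx, 8 → ecx=3^8=11
xor edi, edx → edi=(-96)^(-4212)=4140
halt.

11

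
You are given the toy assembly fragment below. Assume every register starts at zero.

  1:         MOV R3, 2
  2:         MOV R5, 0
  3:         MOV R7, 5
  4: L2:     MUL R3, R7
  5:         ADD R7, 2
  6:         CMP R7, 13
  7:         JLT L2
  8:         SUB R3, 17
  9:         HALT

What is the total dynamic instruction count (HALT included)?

MOV R3, 2 → R3=2
MOV R5, 0 → R5=0
MOV R7, 5 → R7=5
MUL R3, R7 → R3=2*5=10
ADD R7, 2 → R7=5+2=7
CMP R7, 13  (cmp 7,13)
JLT L2: taken
MUL R3, R7 → R3=10*7=70
ADD R7, 2 → R7=7+2=9
CMP R7, 13  (cmp 9,13)
JLT L2: taken
MUL R3, R7 → R3=70*9=630
ADD R7, 2 → R7=9+2=11
CMP R7, 13  (cmp 11,13)
JLT L2: taken
MUL R3, R7 → R3=630*11=6930
ADD R7, 2 → R7=11+2=13
CMP R7, 13  (cmp 13,13)
JLT L2: not taken
SUB R3, 17 → R3=6930-17=6913
halt.
Total executed instructions: 21.

21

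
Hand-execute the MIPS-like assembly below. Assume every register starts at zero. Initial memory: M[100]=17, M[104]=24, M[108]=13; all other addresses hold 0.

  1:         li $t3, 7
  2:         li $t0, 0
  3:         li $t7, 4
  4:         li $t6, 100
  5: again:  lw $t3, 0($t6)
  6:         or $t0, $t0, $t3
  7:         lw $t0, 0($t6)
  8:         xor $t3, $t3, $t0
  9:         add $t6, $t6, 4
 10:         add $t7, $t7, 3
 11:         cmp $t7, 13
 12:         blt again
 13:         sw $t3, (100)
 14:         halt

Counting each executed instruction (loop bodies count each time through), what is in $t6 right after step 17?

li $t3, 7 → $t3=7
li $t0, 0 → $t0=0
li $t7, 4 → $t7=4
li $t6, 100 → $t6=100
lw $t3, 0($t6) → $t3=M[100]=17
or $t0, $t0, $t3 → $t0=0|17=17
lw $t0, 0($t6) → $t0=M[100]=17
xor $t3, $t3, $t0 → $t3=17^17=0
add $t6, $t6, 4 → $t6=100+4=104
add $t7, $t7, 3 → $t7=4+3=7
cmp $t7, 13  (cmp 7,13)
blt again: taken
lw $t3, 0($t6) → $t3=M[104]=24
or $t0, $t0, $t3 → $t0=17|24=25
lw $t0, 0($t6) → $t0=M[104]=24
xor $t3, $t3, $t0 → $t3=24^24=0
add $t6, $t6, 4 → $t6=104+4=108
After step 17: $t6 = 108.

108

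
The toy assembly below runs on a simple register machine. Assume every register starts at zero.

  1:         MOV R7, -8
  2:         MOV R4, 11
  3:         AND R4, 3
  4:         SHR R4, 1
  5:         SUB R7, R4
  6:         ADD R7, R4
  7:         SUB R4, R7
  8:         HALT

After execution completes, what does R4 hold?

9

after MOV R7, -8: R7=-8
after MOV R4, 11: R4=11
after AND R4, 3: R4=11&3=3
after SHR R4, 1: R4=3>>1=1
after SUB R7, R4: R7=(-8)-1=-9
after ADD R7, R4: R7=(-9)+1=-8
after SUB R4, R7: R4=1-(-8)=9
halt.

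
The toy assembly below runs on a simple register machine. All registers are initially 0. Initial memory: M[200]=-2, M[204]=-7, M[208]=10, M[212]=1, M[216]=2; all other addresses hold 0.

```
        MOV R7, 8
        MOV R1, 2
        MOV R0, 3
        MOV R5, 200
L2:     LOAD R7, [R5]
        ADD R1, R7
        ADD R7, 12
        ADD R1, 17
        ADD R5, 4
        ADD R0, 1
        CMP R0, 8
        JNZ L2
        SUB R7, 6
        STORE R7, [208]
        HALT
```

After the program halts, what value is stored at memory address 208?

8

R7=8
R1=2
R0=3
R5=200
R7=M[200]=-2
R1=2+(-2)=0
R7=(-2)+12=10
R1=0+17=17
R5=200+4=204
R0=3+1=4
CMP R0, 8  (cmp 4,8)
JNZ L2: taken
R7=M[204]=-7
R1=17+(-7)=10
R7=(-7)+12=5
R1=10+17=27
R5=204+4=208
R0=4+1=5
CMP R0, 8  (cmp 5,8)
JNZ L2: taken
R7=M[208]=10
R1=27+10=37
R7=10+12=22
R1=37+17=54
R5=208+4=212
R0=5+1=6
CMP R0, 8  (cmp 6,8)
JNZ L2: taken
R7=M[212]=1
R1=54+1=55
R7=1+12=13
R1=55+17=72
R5=212+4=216
R0=6+1=7
CMP R0, 8  (cmp 7,8)
JNZ L2: taken
R7=M[216]=2
R1=72+2=74
R7=2+12=14
R1=74+17=91
R5=216+4=220
R0=7+1=8
CMP R0, 8  (cmp 8,8)
JNZ L2: not taken
R7=14-6=8
STORE R7, [208] → M[208]=8
halt.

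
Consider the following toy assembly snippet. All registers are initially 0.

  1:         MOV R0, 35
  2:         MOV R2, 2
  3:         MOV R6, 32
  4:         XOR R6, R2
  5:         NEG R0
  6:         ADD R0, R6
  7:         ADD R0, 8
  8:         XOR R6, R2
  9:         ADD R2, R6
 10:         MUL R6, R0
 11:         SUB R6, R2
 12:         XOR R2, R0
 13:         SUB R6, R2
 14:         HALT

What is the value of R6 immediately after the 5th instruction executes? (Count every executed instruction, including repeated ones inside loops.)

MOV R0, 35 → R0=35
MOV R2, 2 → R2=2
MOV R6, 32 → R6=32
XOR R6, R2 → R6=32^2=34
NEG R0 → R0=-(35)=-35
After step 5: R6 = 34.

34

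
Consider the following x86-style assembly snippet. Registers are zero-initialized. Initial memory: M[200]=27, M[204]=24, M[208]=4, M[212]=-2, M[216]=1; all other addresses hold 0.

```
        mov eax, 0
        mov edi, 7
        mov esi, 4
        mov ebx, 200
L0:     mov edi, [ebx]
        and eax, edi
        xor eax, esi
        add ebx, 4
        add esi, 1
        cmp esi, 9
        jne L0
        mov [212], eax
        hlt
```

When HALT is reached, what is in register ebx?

220

mov eax, 0 → eax=0
mov edi, 7 → edi=7
mov esi, 4 → esi=4
mov ebx, 200 → ebx=200
mov edi, [ebx] → edi=M[200]=27
and eax, edi → eax=0&27=0
xor eax, esi → eax=0^4=4
add ebx, 4 → ebx=200+4=204
add esi, 1 → esi=4+1=5
cmp esi, 9  (cmp 5,9)
jne L0: taken
mov edi, [ebx] → edi=M[204]=24
and eax, edi → eax=4&24=0
xor eax, esi → eax=0^5=5
add ebx, 4 → ebx=204+4=208
add esi, 1 → esi=5+1=6
cmp esi, 9  (cmp 6,9)
jne L0: taken
mov edi, [ebx] → edi=M[208]=4
and eax, edi → eax=5&4=4
xor eax, esi → eax=4^6=2
add ebx, 4 → ebx=208+4=212
add esi, 1 → esi=6+1=7
cmp esi, 9  (cmp 7,9)
jne L0: taken
mov edi, [ebx] → edi=M[212]=-2
and eax, edi → eax=2&(-2)=2
xor eax, esi → eax=2^7=5
add ebx, 4 → ebx=212+4=216
add esi, 1 → esi=7+1=8
cmp esi, 9  (cmp 8,9)
jne L0: taken
mov edi, [ebx] → edi=M[216]=1
and eax, edi → eax=5&1=1
xor eax, esi → eax=1^8=9
add ebx, 4 → ebx=216+4=220
add esi, 1 → esi=8+1=9
cmp esi, 9  (cmp 9,9)
jne L0: not taken
mov [212], eax → M[212]=9
halt.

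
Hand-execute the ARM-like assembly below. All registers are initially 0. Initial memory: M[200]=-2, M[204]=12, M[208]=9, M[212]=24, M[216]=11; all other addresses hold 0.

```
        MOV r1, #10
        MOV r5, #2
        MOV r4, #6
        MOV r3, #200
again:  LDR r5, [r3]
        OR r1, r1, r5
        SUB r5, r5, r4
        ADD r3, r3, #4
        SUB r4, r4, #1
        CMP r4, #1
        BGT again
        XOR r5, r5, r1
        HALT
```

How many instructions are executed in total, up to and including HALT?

MOV r1, #10 → r1=10
MOV r5, #2 → r5=2
MOV r4, #6 → r4=6
MOV r3, #200 → r3=200
LDR r5, [r3] → r5=M[200]=-2
OR r1, r1, r5 → r1=10|(-2)=-2
SUB r5, r5, r4 → r5=(-2)-6=-8
ADD r3, r3, #4 → r3=200+4=204
SUB r4, r4, #1 → r4=6-1=5
CMP r4, #1  (cmp 5,1)
BGT again: taken
LDR r5, [r3] → r5=M[204]=12
OR r1, r1, r5 → r1=(-2)|12=-2
SUB r5, r5, r4 → r5=12-5=7
ADD r3, r3, #4 → r3=204+4=208
SUB r4, r4, #1 → r4=5-1=4
CMP r4, #1  (cmp 4,1)
BGT again: taken
LDR r5, [r3] → r5=M[208]=9
OR r1, r1, r5 → r1=(-2)|9=-1
SUB r5, r5, r4 → r5=9-4=5
ADD r3, r3, #4 → r3=208+4=212
SUB r4, r4, #1 → r4=4-1=3
CMP r4, #1  (cmp 3,1)
BGT again: taken
LDR r5, [r3] → r5=M[212]=24
OR r1, r1, r5 → r1=(-1)|24=-1
SUB r5, r5, r4 → r5=24-3=21
ADD r3, r3, #4 → r3=212+4=216
SUB r4, r4, #1 → r4=3-1=2
CMP r4, #1  (cmp 2,1)
BGT again: taken
LDR r5, [r3] → r5=M[216]=11
OR r1, r1, r5 → r1=(-1)|11=-1
SUB r5, r5, r4 → r5=11-2=9
ADD r3, r3, #4 → r3=216+4=220
SUB r4, r4, #1 → r4=2-1=1
CMP r4, #1  (cmp 1,1)
BGT again: not taken
XOR r5, r5, r1 → r5=9^(-1)=-10
halt.
Total executed instructions: 41.

41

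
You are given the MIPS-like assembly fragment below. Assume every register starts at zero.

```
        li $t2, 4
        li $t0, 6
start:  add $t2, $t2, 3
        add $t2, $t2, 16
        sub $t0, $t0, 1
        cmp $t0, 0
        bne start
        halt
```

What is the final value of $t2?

118

li $t2, 4 → $t2=4
li $t0, 6 → $t0=6
add $t2, $t2, 3 → $t2=4+3=7
add $t2, $t2, 16 → $t2=7+16=23
sub $t0, $t0, 1 → $t0=6-1=5
cmp $t0, 0  (cmp 5,0)
bne start: taken
add $t2, $t2, 3 → $t2=23+3=26
add $t2, $t2, 16 → $t2=26+16=42
sub $t0, $t0, 1 → $t0=5-1=4
cmp $t0, 0  (cmp 4,0)
bne start: taken
add $t2, $t2, 3 → $t2=42+3=45
add $t2, $t2, 16 → $t2=45+16=61
sub $t0, $t0, 1 → $t0=4-1=3
cmp $t0, 0  (cmp 3,0)
bne start: taken
add $t2, $t2, 3 → $t2=61+3=64
add $t2, $t2, 16 → $t2=64+16=80
sub $t0, $t0, 1 → $t0=3-1=2
cmp $t0, 0  (cmp 2,0)
bne start: taken
add $t2, $t2, 3 → $t2=80+3=83
add $t2, $t2, 16 → $t2=83+16=99
sub $t0, $t0, 1 → $t0=2-1=1
cmp $t0, 0  (cmp 1,0)
bne start: taken
add $t2, $t2, 3 → $t2=99+3=102
add $t2, $t2, 16 → $t2=102+16=118
sub $t0, $t0, 1 → $t0=1-1=0
cmp $t0, 0  (cmp 0,0)
bne start: not taken
halt.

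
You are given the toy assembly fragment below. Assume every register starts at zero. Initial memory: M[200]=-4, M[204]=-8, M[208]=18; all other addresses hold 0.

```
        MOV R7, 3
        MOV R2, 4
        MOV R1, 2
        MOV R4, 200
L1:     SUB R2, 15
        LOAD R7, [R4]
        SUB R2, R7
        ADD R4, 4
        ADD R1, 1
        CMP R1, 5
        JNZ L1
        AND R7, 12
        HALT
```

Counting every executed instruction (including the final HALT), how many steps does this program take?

27

MOV R7, 3 → R7=3
MOV R2, 4 → R2=4
MOV R1, 2 → R1=2
MOV R4, 200 → R4=200
SUB R2, 15 → R2=4-15=-11
LOAD R7, [R4] → R7=M[200]=-4
SUB R2, R7 → R2=(-11)-(-4)=-7
ADD R4, 4 → R4=200+4=204
ADD R1, 1 → R1=2+1=3
CMP R1, 5  (cmp 3,5)
JNZ L1: taken
SUB R2, 15 → R2=(-7)-15=-22
LOAD R7, [R4] → R7=M[204]=-8
SUB R2, R7 → R2=(-22)-(-8)=-14
ADD R4, 4 → R4=204+4=208
ADD R1, 1 → R1=3+1=4
CMP R1, 5  (cmp 4,5)
JNZ L1: taken
SUB R2, 15 → R2=(-14)-15=-29
LOAD R7, [R4] → R7=M[208]=18
SUB R2, R7 → R2=(-29)-18=-47
ADD R4, 4 → R4=208+4=212
ADD R1, 1 → R1=4+1=5
CMP R1, 5  (cmp 5,5)
JNZ L1: not taken
AND R7, 12 → R7=18&12=0
halt.
Total executed instructions: 27.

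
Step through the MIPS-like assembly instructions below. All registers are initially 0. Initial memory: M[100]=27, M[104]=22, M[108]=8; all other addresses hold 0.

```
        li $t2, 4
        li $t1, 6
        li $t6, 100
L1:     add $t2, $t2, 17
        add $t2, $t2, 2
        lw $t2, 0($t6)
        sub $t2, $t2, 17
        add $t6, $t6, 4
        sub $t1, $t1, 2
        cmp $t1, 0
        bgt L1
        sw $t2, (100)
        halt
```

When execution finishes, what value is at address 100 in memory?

-9

$t2=4
$t1=6
$t6=100
$t2=4+17=21
$t2=21+2=23
$t2=M[100]=27
$t2=27-17=10
$t6=100+4=104
$t1=6-2=4
cmp $t1, 0  (cmp 4,0)
bgt L1: taken
$t2=10+17=27
$t2=27+2=29
$t2=M[104]=22
$t2=22-17=5
$t6=104+4=108
$t1=4-2=2
cmp $t1, 0  (cmp 2,0)
bgt L1: taken
$t2=5+17=22
$t2=22+2=24
$t2=M[108]=8
$t2=8-17=-9
$t6=108+4=112
$t1=2-2=0
cmp $t1, 0  (cmp 0,0)
bgt L1: not taken
sw $t2, (100) → M[100]=-9
halt.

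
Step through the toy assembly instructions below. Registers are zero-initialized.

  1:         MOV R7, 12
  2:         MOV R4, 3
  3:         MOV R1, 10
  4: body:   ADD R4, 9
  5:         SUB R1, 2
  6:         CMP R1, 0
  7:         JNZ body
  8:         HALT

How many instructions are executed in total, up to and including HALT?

24

R7=12
R4=3
R1=10
R4=3+9=12
R1=10-2=8
CMP R1, 0  (cmp 8,0)
JNZ body: taken
R4=12+9=21
R1=8-2=6
CMP R1, 0  (cmp 6,0)
JNZ body: taken
R4=21+9=30
R1=6-2=4
CMP R1, 0  (cmp 4,0)
JNZ body: taken
R4=30+9=39
R1=4-2=2
CMP R1, 0  (cmp 2,0)
JNZ body: taken
R4=39+9=48
R1=2-2=0
CMP R1, 0  (cmp 0,0)
JNZ body: not taken
halt.
Total executed instructions: 24.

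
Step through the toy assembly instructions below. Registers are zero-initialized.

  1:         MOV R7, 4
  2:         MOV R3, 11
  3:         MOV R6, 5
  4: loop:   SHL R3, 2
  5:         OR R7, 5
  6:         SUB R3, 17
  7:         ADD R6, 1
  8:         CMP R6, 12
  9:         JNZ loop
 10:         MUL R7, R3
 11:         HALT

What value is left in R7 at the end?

436935

R7=4
R3=11
R6=5
R3=11<<2=44
R7=4|5=5
R3=44-17=27
R6=5+1=6
CMP R6, 12  (cmp 6,12)
JNZ loop: taken
R3=27<<2=108
R7=5|5=5
R3=108-17=91
R6=6+1=7
CMP R6, 12  (cmp 7,12)
JNZ loop: taken
R3=91<<2=364
R7=5|5=5
R3=364-17=347
R6=7+1=8
CMP R6, 12  (cmp 8,12)
JNZ loop: taken
R3=347<<2=1388
R7=5|5=5
R3=1388-17=1371
R6=8+1=9
CMP R6, 12  (cmp 9,12)
JNZ loop: taken
R3=1371<<2=5484
R7=5|5=5
R3=5484-17=5467
R6=9+1=10
CMP R6, 12  (cmp 10,12)
JNZ loop: taken
R3=5467<<2=21868
R7=5|5=5
R3=21868-17=21851
R6=10+1=11
CMP R6, 12  (cmp 11,12)
JNZ loop: taken
R3=21851<<2=87404
R7=5|5=5
R3=87404-17=87387
R6=11+1=12
CMP R6, 12  (cmp 12,12)
JNZ loop: not taken
R7=5*87387=436935
halt.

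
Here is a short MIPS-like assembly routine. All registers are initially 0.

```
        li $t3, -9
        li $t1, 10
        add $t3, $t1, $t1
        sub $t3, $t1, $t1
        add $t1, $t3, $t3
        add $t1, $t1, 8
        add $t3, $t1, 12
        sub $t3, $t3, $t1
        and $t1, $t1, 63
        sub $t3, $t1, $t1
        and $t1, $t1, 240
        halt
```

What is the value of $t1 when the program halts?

0

li $t3, -9 → $t3=-9
li $t1, 10 → $t1=10
add $t3, $t1, $t1 → $t3=10+10=20
sub $t3, $t1, $t1 → $t3=10-10=0
add $t1, $t3, $t3 → $t1=0+0=0
add $t1, $t1, 8 → $t1=0+8=8
add $t3, $t1, 12 → $t3=8+12=20
sub $t3, $t3, $t1 → $t3=20-8=12
and $t1, $t1, 63 → $t1=8&63=8
sub $t3, $t1, $t1 → $t3=8-8=0
and $t1, $t1, 240 → $t1=8&240=0
halt.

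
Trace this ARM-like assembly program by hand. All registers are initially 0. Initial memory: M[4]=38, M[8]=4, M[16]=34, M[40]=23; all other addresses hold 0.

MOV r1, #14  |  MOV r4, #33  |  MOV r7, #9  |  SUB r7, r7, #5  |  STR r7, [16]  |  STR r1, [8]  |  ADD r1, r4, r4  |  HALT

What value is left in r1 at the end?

after MOV r1, #14: r1=14
after MOV r4, #33: r4=33
after MOV r7, #9: r7=9
after SUB r7, r7, #5: r7=9-5=4
STR r7, [16] → M[16]=4
STR r1, [8] → M[8]=14
after ADD r1, r4, r4: r1=33+33=66
halt.

66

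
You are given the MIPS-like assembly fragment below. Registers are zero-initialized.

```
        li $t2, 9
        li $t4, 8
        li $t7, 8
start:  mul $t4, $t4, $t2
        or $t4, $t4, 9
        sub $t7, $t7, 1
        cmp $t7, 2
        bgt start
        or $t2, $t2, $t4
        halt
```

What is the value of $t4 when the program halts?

4369625

li $t2, 9 → $t2=9
li $t4, 8 → $t4=8
li $t7, 8 → $t7=8
mul $t4, $t4, $t2 → $t4=8*9=72
or $t4, $t4, 9 → $t4=72|9=73
sub $t7, $t7, 1 → $t7=8-1=7
cmp $t7, 2  (cmp 7,2)
bgt start: taken
mul $t4, $t4, $t2 → $t4=73*9=657
or $t4, $t4, 9 → $t4=657|9=665
sub $t7, $t7, 1 → $t7=7-1=6
cmp $t7, 2  (cmp 6,2)
bgt start: taken
mul $t4, $t4, $t2 → $t4=665*9=5985
or $t4, $t4, 9 → $t4=5985|9=5993
sub $t7, $t7, 1 → $t7=6-1=5
cmp $t7, 2  (cmp 5,2)
bgt start: taken
mul $t4, $t4, $t2 → $t4=5993*9=53937
or $t4, $t4, 9 → $t4=53937|9=53945
sub $t7, $t7, 1 → $t7=5-1=4
cmp $t7, 2  (cmp 4,2)
bgt start: taken
mul $t4, $t4, $t2 → $t4=53945*9=485505
or $t4, $t4, 9 → $t4=485505|9=485513
sub $t7, $t7, 1 → $t7=4-1=3
cmp $t7, 2  (cmp 3,2)
bgt start: taken
mul $t4, $t4, $t2 → $t4=485513*9=4369617
or $t4, $t4, 9 → $t4=4369617|9=4369625
sub $t7, $t7, 1 → $t7=3-1=2
cmp $t7, 2  (cmp 2,2)
bgt start: not taken
or $t2, $t2, $t4 → $t2=9|4369625=4369625
halt.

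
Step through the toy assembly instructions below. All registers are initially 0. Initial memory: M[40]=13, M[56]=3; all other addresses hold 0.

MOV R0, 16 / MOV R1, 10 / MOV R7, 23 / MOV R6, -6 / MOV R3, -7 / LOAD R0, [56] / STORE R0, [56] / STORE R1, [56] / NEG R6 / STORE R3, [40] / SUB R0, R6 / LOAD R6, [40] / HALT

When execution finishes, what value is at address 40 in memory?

-7

MOV R0, 16 → R0=16
MOV R1, 10 → R1=10
MOV R7, 23 → R7=23
MOV R6, -6 → R6=-6
MOV R3, -7 → R3=-7
LOAD R0, [56] → R0=M[56]=3
STORE R0, [56] → M[56]=3
STORE R1, [56] → M[56]=10
NEG R6 → R6=-(-6)=6
STORE R3, [40] → M[40]=-7
SUB R0, R6 → R0=3-6=-3
LOAD R6, [40] → R6=M[40]=-7
halt.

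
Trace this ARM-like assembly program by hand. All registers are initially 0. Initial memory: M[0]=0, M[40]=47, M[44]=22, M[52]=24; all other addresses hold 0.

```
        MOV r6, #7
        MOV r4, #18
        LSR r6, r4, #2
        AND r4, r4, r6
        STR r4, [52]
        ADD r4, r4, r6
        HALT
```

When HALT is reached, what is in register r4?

4

after MOV r6, #7: r6=7
after MOV r4, #18: r4=18
after LSR r6, r4, #2: r6=18>>2=4
after AND r4, r4, r6: r4=18&4=0
STR r4, [52] → M[52]=0
after ADD r4, r4, r6: r4=0+4=4
halt.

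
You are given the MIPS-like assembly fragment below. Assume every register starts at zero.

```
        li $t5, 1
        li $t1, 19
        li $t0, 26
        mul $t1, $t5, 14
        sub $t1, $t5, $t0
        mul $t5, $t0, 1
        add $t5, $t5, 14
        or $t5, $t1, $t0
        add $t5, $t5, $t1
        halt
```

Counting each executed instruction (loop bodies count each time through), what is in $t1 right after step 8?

-25

li $t5, 1 → $t5=1
li $t1, 19 → $t1=19
li $t0, 26 → $t0=26
mul $t1, $t5, 14 → $t1=1*14=14
sub $t1, $t5, $t0 → $t1=1-26=-25
mul $t5, $t0, 1 → $t5=26*1=26
add $t5, $t5, 14 → $t5=26+14=40
or $t5, $t1, $t0 → $t5=(-25)|26=-1
After step 8: $t1 = -25.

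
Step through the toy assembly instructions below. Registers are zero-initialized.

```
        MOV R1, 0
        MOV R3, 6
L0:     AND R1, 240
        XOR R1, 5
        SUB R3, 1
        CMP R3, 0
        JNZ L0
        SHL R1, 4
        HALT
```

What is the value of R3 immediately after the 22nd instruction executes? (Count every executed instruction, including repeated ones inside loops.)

2

MOV R1, 0 → R1=0
MOV R3, 6 → R3=6
AND R1, 240 → R1=0&240=0
XOR R1, 5 → R1=0^5=5
SUB R3, 1 → R3=6-1=5
CMP R3, 0  (cmp 5,0)
JNZ L0: taken
AND R1, 240 → R1=5&240=0
XOR R1, 5 → R1=0^5=5
SUB R3, 1 → R3=5-1=4
CMP R3, 0  (cmp 4,0)
JNZ L0: taken
AND R1, 240 → R1=5&240=0
XOR R1, 5 → R1=0^5=5
SUB R3, 1 → R3=4-1=3
CMP R3, 0  (cmp 3,0)
JNZ L0: taken
AND R1, 240 → R1=5&240=0
XOR R1, 5 → R1=0^5=5
SUB R3, 1 → R3=3-1=2
CMP R3, 0  (cmp 2,0)
JNZ L0: taken
After step 22: R3 = 2.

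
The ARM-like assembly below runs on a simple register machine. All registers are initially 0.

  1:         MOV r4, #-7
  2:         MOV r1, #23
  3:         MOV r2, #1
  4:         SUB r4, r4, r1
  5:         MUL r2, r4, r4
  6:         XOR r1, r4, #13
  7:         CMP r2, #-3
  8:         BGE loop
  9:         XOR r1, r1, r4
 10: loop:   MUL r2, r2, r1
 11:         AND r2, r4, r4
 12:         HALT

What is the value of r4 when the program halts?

r4=-7
r1=23
r2=1
r4=(-7)-23=-30
r2=(-30)*(-30)=900
r1=(-30)^13=-17
CMP r2, #-3  (cmp 900,-3)
BGE loop: taken
r2=900*(-17)=-15300
r2=(-30)&(-30)=-30
halt.

-30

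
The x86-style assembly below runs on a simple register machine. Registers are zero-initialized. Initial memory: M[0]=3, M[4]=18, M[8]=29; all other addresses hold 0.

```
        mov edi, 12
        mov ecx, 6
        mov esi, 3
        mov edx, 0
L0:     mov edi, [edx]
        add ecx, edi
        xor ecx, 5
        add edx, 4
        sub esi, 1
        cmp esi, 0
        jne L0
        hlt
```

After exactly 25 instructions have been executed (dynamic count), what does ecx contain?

after mov edi, 12: edi=12
after mov ecx, 6: ecx=6
after mov esi, 3: esi=3
after mov edx, 0: edx=0
after mov edi, [edx]: edi=M[0]=3
after add ecx, edi: ecx=6+3=9
after xor ecx, 5: ecx=9^5=12
after add edx, 4: edx=0+4=4
after sub esi, 1: esi=3-1=2
cmp esi, 0  (cmp 2,0)
jne L0: taken
after mov edi, [edx]: edi=M[4]=18
after add ecx, edi: ecx=12+18=30
after xor ecx, 5: ecx=30^5=27
after add edx, 4: edx=4+4=8
after sub esi, 1: esi=2-1=1
cmp esi, 0  (cmp 1,0)
jne L0: taken
after mov edi, [edx]: edi=M[8]=29
after add ecx, edi: ecx=27+29=56
after xor ecx, 5: ecx=56^5=61
after add edx, 4: edx=8+4=12
after sub esi, 1: esi=1-1=0
cmp esi, 0  (cmp 0,0)
jne L0: not taken
After step 25: ecx = 61.

61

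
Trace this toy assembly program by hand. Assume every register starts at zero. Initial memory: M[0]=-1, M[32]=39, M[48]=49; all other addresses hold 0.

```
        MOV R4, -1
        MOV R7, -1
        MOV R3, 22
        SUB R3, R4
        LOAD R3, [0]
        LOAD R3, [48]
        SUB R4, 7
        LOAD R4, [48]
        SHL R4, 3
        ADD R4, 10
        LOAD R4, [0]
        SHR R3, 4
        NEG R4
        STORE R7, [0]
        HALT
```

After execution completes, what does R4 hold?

MOV R4, -1 → R4=-1
MOV R7, -1 → R7=-1
MOV R3, 22 → R3=22
SUB R3, R4 → R3=22-(-1)=23
LOAD R3, [0] → R3=M[0]=-1
LOAD R3, [48] → R3=M[48]=49
SUB R4, 7 → R4=(-1)-7=-8
LOAD R4, [48] → R4=M[48]=49
SHL R4, 3 → R4=49<<3=392
ADD R4, 10 → R4=392+10=402
LOAD R4, [0] → R4=M[0]=-1
SHR R3, 4 → R3=49>>4=3
NEG R4 → R4=-(-1)=1
STORE R7, [0] → M[0]=-1
halt.

1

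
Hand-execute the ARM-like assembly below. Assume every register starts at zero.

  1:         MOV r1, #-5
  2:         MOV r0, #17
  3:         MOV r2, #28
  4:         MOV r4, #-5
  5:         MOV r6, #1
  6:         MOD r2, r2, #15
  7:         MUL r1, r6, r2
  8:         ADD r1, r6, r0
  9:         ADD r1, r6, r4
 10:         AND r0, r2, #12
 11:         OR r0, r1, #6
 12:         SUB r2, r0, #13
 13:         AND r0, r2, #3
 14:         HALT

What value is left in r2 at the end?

MOV r1, #-5 → r1=-5
MOV r0, #17 → r0=17
MOV r2, #28 → r2=28
MOV r4, #-5 → r4=-5
MOV r6, #1 → r6=1
MOD r2, r2, #15 → r2=28%15=13
MUL r1, r6, r2 → r1=1*13=13
ADD r1, r6, r0 → r1=1+17=18
ADD r1, r6, r4 → r1=1+(-5)=-4
AND r0, r2, #12 → r0=13&12=12
OR r0, r1, #6 → r0=(-4)|6=-2
SUB r2, r0, #13 → r2=(-2)-13=-15
AND r0, r2, #3 → r0=(-15)&3=1
halt.

-15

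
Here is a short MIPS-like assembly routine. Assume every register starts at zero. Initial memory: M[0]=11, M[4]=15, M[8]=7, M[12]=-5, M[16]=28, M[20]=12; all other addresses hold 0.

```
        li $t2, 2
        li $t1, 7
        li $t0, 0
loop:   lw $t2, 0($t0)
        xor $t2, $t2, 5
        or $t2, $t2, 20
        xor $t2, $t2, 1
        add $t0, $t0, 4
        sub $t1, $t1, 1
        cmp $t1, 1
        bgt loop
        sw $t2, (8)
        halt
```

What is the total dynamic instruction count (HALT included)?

53

$t2=2
$t1=7
$t0=0
$t2=M[0]=11
$t2=11^5=14
$t2=14|20=30
$t2=30^1=31
$t0=0+4=4
$t1=7-1=6
cmp $t1, 1  (cmp 6,1)
bgt loop: taken
$t2=M[4]=15
$t2=15^5=10
$t2=10|20=30
$t2=30^1=31
$t0=4+4=8
$t1=6-1=5
cmp $t1, 1  (cmp 5,1)
bgt loop: taken
$t2=M[8]=7
$t2=7^5=2
$t2=2|20=22
$t2=22^1=23
$t0=8+4=12
$t1=5-1=4
cmp $t1, 1  (cmp 4,1)
bgt loop: taken
$t2=M[12]=-5
$t2=(-5)^5=-2
$t2=(-2)|20=-2
$t2=(-2)^1=-1
$t0=12+4=16
$t1=4-1=3
cmp $t1, 1  (cmp 3,1)
bgt loop: taken
$t2=M[16]=28
$t2=28^5=25
$t2=25|20=29
$t2=29^1=28
$t0=16+4=20
$t1=3-1=2
cmp $t1, 1  (cmp 2,1)
bgt loop: taken
$t2=M[20]=12
$t2=12^5=9
$t2=9|20=29
$t2=29^1=28
$t0=20+4=24
$t1=2-1=1
cmp $t1, 1  (cmp 1,1)
bgt loop: not taken
sw $t2, (8) → M[8]=28
halt.
Total executed instructions: 53.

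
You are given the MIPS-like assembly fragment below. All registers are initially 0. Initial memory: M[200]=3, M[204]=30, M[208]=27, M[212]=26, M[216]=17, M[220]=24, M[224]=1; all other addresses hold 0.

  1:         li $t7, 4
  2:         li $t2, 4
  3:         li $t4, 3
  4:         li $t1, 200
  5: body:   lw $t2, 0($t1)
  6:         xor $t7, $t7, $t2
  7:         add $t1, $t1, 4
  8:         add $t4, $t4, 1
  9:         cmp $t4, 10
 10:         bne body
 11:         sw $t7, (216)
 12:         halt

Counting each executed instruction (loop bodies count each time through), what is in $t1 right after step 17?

$t7=4
$t2=4
$t4=3
$t1=200
$t2=M[200]=3
$t7=4^3=7
$t1=200+4=204
$t4=3+1=4
cmp $t4, 10  (cmp 4,10)
bne body: taken
$t2=M[204]=30
$t7=7^30=25
$t1=204+4=208
$t4=4+1=5
cmp $t4, 10  (cmp 5,10)
bne body: taken
$t2=M[208]=27
After step 17: $t1 = 208.

208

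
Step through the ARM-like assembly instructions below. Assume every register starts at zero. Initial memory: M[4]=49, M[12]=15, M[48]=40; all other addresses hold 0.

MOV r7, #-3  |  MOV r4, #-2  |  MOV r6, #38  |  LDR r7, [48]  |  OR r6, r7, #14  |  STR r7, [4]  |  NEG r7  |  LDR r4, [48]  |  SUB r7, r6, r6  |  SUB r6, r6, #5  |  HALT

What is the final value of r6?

after MOV r7, #-3: r7=-3
after MOV r4, #-2: r4=-2
after MOV r6, #38: r6=38
after LDR r7, [48]: r7=M[48]=40
after OR r6, r7, #14: r6=40|14=46
STR r7, [4] → M[4]=40
after NEG r7: r7=-(40)=-40
after LDR r4, [48]: r4=M[48]=40
after SUB r7, r6, r6: r7=46-46=0
after SUB r6, r6, #5: r6=46-5=41
halt.

41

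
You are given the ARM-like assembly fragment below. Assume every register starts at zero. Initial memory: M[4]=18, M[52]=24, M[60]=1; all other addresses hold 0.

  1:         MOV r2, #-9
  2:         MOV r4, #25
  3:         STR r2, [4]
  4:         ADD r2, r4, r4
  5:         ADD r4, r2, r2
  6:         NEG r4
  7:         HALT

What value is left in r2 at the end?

MOV r2, #-9 → r2=-9
MOV r4, #25 → r4=25
STR r2, [4] → M[4]=-9
ADD r2, r4, r4 → r2=25+25=50
ADD r4, r2, r2 → r4=50+50=100
NEG r4 → r4=-(100)=-100
halt.

50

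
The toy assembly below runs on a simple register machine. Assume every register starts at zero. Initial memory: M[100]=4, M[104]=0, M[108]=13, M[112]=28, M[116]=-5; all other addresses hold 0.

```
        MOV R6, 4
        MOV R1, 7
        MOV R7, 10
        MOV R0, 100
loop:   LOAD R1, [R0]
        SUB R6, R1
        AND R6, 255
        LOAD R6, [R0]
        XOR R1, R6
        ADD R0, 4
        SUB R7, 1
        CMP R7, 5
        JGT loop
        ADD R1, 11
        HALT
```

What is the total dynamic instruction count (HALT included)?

51

R6=4
R1=7
R7=10
R0=100
R1=M[100]=4
R6=4-4=0
R6=0&255=0
R6=M[100]=4
R1=4^4=0
R0=100+4=104
R7=10-1=9
CMP R7, 5  (cmp 9,5)
JGT loop: taken
R1=M[104]=0
R6=4-0=4
R6=4&255=4
R6=M[104]=0
R1=0^0=0
R0=104+4=108
R7=9-1=8
CMP R7, 5  (cmp 8,5)
JGT loop: taken
R1=M[108]=13
R6=0-13=-13
R6=(-13)&255=243
R6=M[108]=13
R1=13^13=0
R0=108+4=112
R7=8-1=7
CMP R7, 5  (cmp 7,5)
JGT loop: taken
R1=M[112]=28
R6=13-28=-15
R6=(-15)&255=241
R6=M[112]=28
R1=28^28=0
R0=112+4=116
R7=7-1=6
CMP R7, 5  (cmp 6,5)
JGT loop: taken
R1=M[116]=-5
R6=28-(-5)=33
R6=33&255=33
R6=M[116]=-5
R1=(-5)^(-5)=0
R0=116+4=120
R7=6-1=5
CMP R7, 5  (cmp 5,5)
JGT loop: not taken
R1=0+11=11
halt.
Total executed instructions: 51.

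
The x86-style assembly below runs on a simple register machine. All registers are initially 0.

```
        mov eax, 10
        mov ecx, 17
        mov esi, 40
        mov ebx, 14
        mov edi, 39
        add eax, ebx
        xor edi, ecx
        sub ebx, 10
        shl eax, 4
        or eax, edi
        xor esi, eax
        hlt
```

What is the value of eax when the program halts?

mov eax, 10 → eax=10
mov ecx, 17 → ecx=17
mov esi, 40 → esi=40
mov ebx, 14 → ebx=14
mov edi, 39 → edi=39
add eax, ebx → eax=10+14=24
xor edi, ecx → edi=39^17=54
sub ebx, 10 → ebx=14-10=4
shl eax, 4 → eax=24<<4=384
or eax, edi → eax=384|54=438
xor esi, eax → esi=40^438=414
halt.

438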